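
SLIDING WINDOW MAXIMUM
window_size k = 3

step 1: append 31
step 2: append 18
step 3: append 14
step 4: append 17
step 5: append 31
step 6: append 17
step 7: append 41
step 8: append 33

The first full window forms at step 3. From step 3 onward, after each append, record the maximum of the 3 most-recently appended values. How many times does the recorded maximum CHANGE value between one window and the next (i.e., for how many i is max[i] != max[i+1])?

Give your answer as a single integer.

step 1: append 31 -> window=[31] (not full yet)
step 2: append 18 -> window=[31, 18] (not full yet)
step 3: append 14 -> window=[31, 18, 14] -> max=31
step 4: append 17 -> window=[18, 14, 17] -> max=18
step 5: append 31 -> window=[14, 17, 31] -> max=31
step 6: append 17 -> window=[17, 31, 17] -> max=31
step 7: append 41 -> window=[31, 17, 41] -> max=41
step 8: append 33 -> window=[17, 41, 33] -> max=41
Recorded maximums: 31 18 31 31 41 41
Changes between consecutive maximums: 3

Answer: 3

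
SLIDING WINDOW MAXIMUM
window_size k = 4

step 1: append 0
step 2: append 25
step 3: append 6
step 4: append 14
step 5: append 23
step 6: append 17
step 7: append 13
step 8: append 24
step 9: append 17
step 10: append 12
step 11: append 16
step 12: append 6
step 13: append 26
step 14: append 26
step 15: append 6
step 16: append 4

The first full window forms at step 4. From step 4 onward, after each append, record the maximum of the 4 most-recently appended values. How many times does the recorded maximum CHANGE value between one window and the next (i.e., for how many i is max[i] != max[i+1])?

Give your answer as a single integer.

Answer: 4

Derivation:
step 1: append 0 -> window=[0] (not full yet)
step 2: append 25 -> window=[0, 25] (not full yet)
step 3: append 6 -> window=[0, 25, 6] (not full yet)
step 4: append 14 -> window=[0, 25, 6, 14] -> max=25
step 5: append 23 -> window=[25, 6, 14, 23] -> max=25
step 6: append 17 -> window=[6, 14, 23, 17] -> max=23
step 7: append 13 -> window=[14, 23, 17, 13] -> max=23
step 8: append 24 -> window=[23, 17, 13, 24] -> max=24
step 9: append 17 -> window=[17, 13, 24, 17] -> max=24
step 10: append 12 -> window=[13, 24, 17, 12] -> max=24
step 11: append 16 -> window=[24, 17, 12, 16] -> max=24
step 12: append 6 -> window=[17, 12, 16, 6] -> max=17
step 13: append 26 -> window=[12, 16, 6, 26] -> max=26
step 14: append 26 -> window=[16, 6, 26, 26] -> max=26
step 15: append 6 -> window=[6, 26, 26, 6] -> max=26
step 16: append 4 -> window=[26, 26, 6, 4] -> max=26
Recorded maximums: 25 25 23 23 24 24 24 24 17 26 26 26 26
Changes between consecutive maximums: 4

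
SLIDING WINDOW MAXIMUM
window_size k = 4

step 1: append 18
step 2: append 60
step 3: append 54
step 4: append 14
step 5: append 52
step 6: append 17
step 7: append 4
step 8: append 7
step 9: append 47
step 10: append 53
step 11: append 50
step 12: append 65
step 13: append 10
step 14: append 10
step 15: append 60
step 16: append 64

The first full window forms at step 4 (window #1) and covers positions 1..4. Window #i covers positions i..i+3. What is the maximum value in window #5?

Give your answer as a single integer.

Answer: 52

Derivation:
step 1: append 18 -> window=[18] (not full yet)
step 2: append 60 -> window=[18, 60] (not full yet)
step 3: append 54 -> window=[18, 60, 54] (not full yet)
step 4: append 14 -> window=[18, 60, 54, 14] -> max=60
step 5: append 52 -> window=[60, 54, 14, 52] -> max=60
step 6: append 17 -> window=[54, 14, 52, 17] -> max=54
step 7: append 4 -> window=[14, 52, 17, 4] -> max=52
step 8: append 7 -> window=[52, 17, 4, 7] -> max=52
Window #5 max = 52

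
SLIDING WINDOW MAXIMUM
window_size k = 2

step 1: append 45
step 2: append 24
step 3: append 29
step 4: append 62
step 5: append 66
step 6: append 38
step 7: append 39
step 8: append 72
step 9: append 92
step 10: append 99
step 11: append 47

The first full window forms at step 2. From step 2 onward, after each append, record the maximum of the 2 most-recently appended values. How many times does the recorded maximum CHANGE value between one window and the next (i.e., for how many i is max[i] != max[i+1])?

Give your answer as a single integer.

Answer: 7

Derivation:
step 1: append 45 -> window=[45] (not full yet)
step 2: append 24 -> window=[45, 24] -> max=45
step 3: append 29 -> window=[24, 29] -> max=29
step 4: append 62 -> window=[29, 62] -> max=62
step 5: append 66 -> window=[62, 66] -> max=66
step 6: append 38 -> window=[66, 38] -> max=66
step 7: append 39 -> window=[38, 39] -> max=39
step 8: append 72 -> window=[39, 72] -> max=72
step 9: append 92 -> window=[72, 92] -> max=92
step 10: append 99 -> window=[92, 99] -> max=99
step 11: append 47 -> window=[99, 47] -> max=99
Recorded maximums: 45 29 62 66 66 39 72 92 99 99
Changes between consecutive maximums: 7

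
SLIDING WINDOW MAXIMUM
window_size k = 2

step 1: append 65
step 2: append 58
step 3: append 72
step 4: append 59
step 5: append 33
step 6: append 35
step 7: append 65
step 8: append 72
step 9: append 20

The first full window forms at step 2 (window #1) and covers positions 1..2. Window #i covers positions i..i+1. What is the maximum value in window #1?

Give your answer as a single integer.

Answer: 65

Derivation:
step 1: append 65 -> window=[65] (not full yet)
step 2: append 58 -> window=[65, 58] -> max=65
Window #1 max = 65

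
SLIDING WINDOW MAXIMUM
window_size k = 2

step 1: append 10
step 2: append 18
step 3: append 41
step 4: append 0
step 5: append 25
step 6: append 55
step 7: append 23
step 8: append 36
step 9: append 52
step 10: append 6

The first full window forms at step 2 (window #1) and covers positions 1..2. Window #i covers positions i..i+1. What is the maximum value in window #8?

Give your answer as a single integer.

step 1: append 10 -> window=[10] (not full yet)
step 2: append 18 -> window=[10, 18] -> max=18
step 3: append 41 -> window=[18, 41] -> max=41
step 4: append 0 -> window=[41, 0] -> max=41
step 5: append 25 -> window=[0, 25] -> max=25
step 6: append 55 -> window=[25, 55] -> max=55
step 7: append 23 -> window=[55, 23] -> max=55
step 8: append 36 -> window=[23, 36] -> max=36
step 9: append 52 -> window=[36, 52] -> max=52
Window #8 max = 52

Answer: 52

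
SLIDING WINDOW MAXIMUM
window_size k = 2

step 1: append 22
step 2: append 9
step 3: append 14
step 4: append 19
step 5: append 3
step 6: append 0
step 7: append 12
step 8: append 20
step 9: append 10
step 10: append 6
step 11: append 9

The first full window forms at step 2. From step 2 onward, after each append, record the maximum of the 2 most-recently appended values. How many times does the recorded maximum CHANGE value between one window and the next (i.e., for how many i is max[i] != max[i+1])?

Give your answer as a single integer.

step 1: append 22 -> window=[22] (not full yet)
step 2: append 9 -> window=[22, 9] -> max=22
step 3: append 14 -> window=[9, 14] -> max=14
step 4: append 19 -> window=[14, 19] -> max=19
step 5: append 3 -> window=[19, 3] -> max=19
step 6: append 0 -> window=[3, 0] -> max=3
step 7: append 12 -> window=[0, 12] -> max=12
step 8: append 20 -> window=[12, 20] -> max=20
step 9: append 10 -> window=[20, 10] -> max=20
step 10: append 6 -> window=[10, 6] -> max=10
step 11: append 9 -> window=[6, 9] -> max=9
Recorded maximums: 22 14 19 19 3 12 20 20 10 9
Changes between consecutive maximums: 7

Answer: 7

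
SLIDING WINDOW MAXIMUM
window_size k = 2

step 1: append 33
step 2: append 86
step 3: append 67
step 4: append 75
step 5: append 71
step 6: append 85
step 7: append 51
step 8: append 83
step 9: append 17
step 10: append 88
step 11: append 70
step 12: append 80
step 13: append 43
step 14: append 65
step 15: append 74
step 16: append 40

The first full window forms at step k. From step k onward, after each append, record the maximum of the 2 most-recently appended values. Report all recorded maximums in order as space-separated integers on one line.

step 1: append 33 -> window=[33] (not full yet)
step 2: append 86 -> window=[33, 86] -> max=86
step 3: append 67 -> window=[86, 67] -> max=86
step 4: append 75 -> window=[67, 75] -> max=75
step 5: append 71 -> window=[75, 71] -> max=75
step 6: append 85 -> window=[71, 85] -> max=85
step 7: append 51 -> window=[85, 51] -> max=85
step 8: append 83 -> window=[51, 83] -> max=83
step 9: append 17 -> window=[83, 17] -> max=83
step 10: append 88 -> window=[17, 88] -> max=88
step 11: append 70 -> window=[88, 70] -> max=88
step 12: append 80 -> window=[70, 80] -> max=80
step 13: append 43 -> window=[80, 43] -> max=80
step 14: append 65 -> window=[43, 65] -> max=65
step 15: append 74 -> window=[65, 74] -> max=74
step 16: append 40 -> window=[74, 40] -> max=74

Answer: 86 86 75 75 85 85 83 83 88 88 80 80 65 74 74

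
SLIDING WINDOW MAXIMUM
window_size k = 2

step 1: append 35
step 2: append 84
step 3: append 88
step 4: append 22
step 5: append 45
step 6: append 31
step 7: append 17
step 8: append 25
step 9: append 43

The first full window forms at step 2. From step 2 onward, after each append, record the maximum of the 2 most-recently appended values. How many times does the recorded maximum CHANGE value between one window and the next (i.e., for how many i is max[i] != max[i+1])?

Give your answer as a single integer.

step 1: append 35 -> window=[35] (not full yet)
step 2: append 84 -> window=[35, 84] -> max=84
step 3: append 88 -> window=[84, 88] -> max=88
step 4: append 22 -> window=[88, 22] -> max=88
step 5: append 45 -> window=[22, 45] -> max=45
step 6: append 31 -> window=[45, 31] -> max=45
step 7: append 17 -> window=[31, 17] -> max=31
step 8: append 25 -> window=[17, 25] -> max=25
step 9: append 43 -> window=[25, 43] -> max=43
Recorded maximums: 84 88 88 45 45 31 25 43
Changes between consecutive maximums: 5

Answer: 5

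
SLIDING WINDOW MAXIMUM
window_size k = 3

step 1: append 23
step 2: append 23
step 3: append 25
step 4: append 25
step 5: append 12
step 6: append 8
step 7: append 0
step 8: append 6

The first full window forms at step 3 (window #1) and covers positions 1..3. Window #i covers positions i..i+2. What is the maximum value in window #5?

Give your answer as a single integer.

step 1: append 23 -> window=[23] (not full yet)
step 2: append 23 -> window=[23, 23] (not full yet)
step 3: append 25 -> window=[23, 23, 25] -> max=25
step 4: append 25 -> window=[23, 25, 25] -> max=25
step 5: append 12 -> window=[25, 25, 12] -> max=25
step 6: append 8 -> window=[25, 12, 8] -> max=25
step 7: append 0 -> window=[12, 8, 0] -> max=12
Window #5 max = 12

Answer: 12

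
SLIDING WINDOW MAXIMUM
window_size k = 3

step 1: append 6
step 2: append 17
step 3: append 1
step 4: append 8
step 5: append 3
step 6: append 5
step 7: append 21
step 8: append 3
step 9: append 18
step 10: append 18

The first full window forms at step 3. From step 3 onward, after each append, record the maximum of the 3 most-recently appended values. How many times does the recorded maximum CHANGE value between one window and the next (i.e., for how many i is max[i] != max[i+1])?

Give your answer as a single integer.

step 1: append 6 -> window=[6] (not full yet)
step 2: append 17 -> window=[6, 17] (not full yet)
step 3: append 1 -> window=[6, 17, 1] -> max=17
step 4: append 8 -> window=[17, 1, 8] -> max=17
step 5: append 3 -> window=[1, 8, 3] -> max=8
step 6: append 5 -> window=[8, 3, 5] -> max=8
step 7: append 21 -> window=[3, 5, 21] -> max=21
step 8: append 3 -> window=[5, 21, 3] -> max=21
step 9: append 18 -> window=[21, 3, 18] -> max=21
step 10: append 18 -> window=[3, 18, 18] -> max=18
Recorded maximums: 17 17 8 8 21 21 21 18
Changes between consecutive maximums: 3

Answer: 3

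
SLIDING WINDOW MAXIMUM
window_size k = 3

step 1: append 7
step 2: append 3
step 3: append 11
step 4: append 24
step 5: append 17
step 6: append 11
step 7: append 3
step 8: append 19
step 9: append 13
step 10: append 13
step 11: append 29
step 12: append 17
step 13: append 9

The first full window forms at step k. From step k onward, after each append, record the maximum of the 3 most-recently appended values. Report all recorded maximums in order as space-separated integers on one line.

Answer: 11 24 24 24 17 19 19 19 29 29 29

Derivation:
step 1: append 7 -> window=[7] (not full yet)
step 2: append 3 -> window=[7, 3] (not full yet)
step 3: append 11 -> window=[7, 3, 11] -> max=11
step 4: append 24 -> window=[3, 11, 24] -> max=24
step 5: append 17 -> window=[11, 24, 17] -> max=24
step 6: append 11 -> window=[24, 17, 11] -> max=24
step 7: append 3 -> window=[17, 11, 3] -> max=17
step 8: append 19 -> window=[11, 3, 19] -> max=19
step 9: append 13 -> window=[3, 19, 13] -> max=19
step 10: append 13 -> window=[19, 13, 13] -> max=19
step 11: append 29 -> window=[13, 13, 29] -> max=29
step 12: append 17 -> window=[13, 29, 17] -> max=29
step 13: append 9 -> window=[29, 17, 9] -> max=29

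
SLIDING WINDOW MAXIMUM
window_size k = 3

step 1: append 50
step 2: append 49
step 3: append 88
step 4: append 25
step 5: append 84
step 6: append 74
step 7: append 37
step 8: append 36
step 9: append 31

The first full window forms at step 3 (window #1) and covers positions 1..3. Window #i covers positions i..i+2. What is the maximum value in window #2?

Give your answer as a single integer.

step 1: append 50 -> window=[50] (not full yet)
step 2: append 49 -> window=[50, 49] (not full yet)
step 3: append 88 -> window=[50, 49, 88] -> max=88
step 4: append 25 -> window=[49, 88, 25] -> max=88
Window #2 max = 88

Answer: 88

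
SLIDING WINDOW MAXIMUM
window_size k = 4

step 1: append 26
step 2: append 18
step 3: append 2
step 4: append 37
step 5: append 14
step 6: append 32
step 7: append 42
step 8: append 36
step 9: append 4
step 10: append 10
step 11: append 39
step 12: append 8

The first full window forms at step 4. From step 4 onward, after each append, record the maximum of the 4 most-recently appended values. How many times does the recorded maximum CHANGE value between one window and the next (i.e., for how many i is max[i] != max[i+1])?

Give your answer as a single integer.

step 1: append 26 -> window=[26] (not full yet)
step 2: append 18 -> window=[26, 18] (not full yet)
step 3: append 2 -> window=[26, 18, 2] (not full yet)
step 4: append 37 -> window=[26, 18, 2, 37] -> max=37
step 5: append 14 -> window=[18, 2, 37, 14] -> max=37
step 6: append 32 -> window=[2, 37, 14, 32] -> max=37
step 7: append 42 -> window=[37, 14, 32, 42] -> max=42
step 8: append 36 -> window=[14, 32, 42, 36] -> max=42
step 9: append 4 -> window=[32, 42, 36, 4] -> max=42
step 10: append 10 -> window=[42, 36, 4, 10] -> max=42
step 11: append 39 -> window=[36, 4, 10, 39] -> max=39
step 12: append 8 -> window=[4, 10, 39, 8] -> max=39
Recorded maximums: 37 37 37 42 42 42 42 39 39
Changes between consecutive maximums: 2

Answer: 2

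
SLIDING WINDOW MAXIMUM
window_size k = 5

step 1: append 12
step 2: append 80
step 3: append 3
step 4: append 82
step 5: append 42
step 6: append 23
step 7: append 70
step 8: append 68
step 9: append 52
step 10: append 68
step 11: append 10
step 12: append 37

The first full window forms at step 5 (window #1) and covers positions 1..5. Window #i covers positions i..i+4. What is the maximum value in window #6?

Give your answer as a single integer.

step 1: append 12 -> window=[12] (not full yet)
step 2: append 80 -> window=[12, 80] (not full yet)
step 3: append 3 -> window=[12, 80, 3] (not full yet)
step 4: append 82 -> window=[12, 80, 3, 82] (not full yet)
step 5: append 42 -> window=[12, 80, 3, 82, 42] -> max=82
step 6: append 23 -> window=[80, 3, 82, 42, 23] -> max=82
step 7: append 70 -> window=[3, 82, 42, 23, 70] -> max=82
step 8: append 68 -> window=[82, 42, 23, 70, 68] -> max=82
step 9: append 52 -> window=[42, 23, 70, 68, 52] -> max=70
step 10: append 68 -> window=[23, 70, 68, 52, 68] -> max=70
Window #6 max = 70

Answer: 70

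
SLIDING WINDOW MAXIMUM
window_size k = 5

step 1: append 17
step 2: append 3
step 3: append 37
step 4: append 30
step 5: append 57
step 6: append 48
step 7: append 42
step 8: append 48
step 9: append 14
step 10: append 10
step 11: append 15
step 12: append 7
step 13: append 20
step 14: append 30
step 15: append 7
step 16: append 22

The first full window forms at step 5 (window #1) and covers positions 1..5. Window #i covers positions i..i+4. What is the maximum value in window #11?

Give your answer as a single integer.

Answer: 30

Derivation:
step 1: append 17 -> window=[17] (not full yet)
step 2: append 3 -> window=[17, 3] (not full yet)
step 3: append 37 -> window=[17, 3, 37] (not full yet)
step 4: append 30 -> window=[17, 3, 37, 30] (not full yet)
step 5: append 57 -> window=[17, 3, 37, 30, 57] -> max=57
step 6: append 48 -> window=[3, 37, 30, 57, 48] -> max=57
step 7: append 42 -> window=[37, 30, 57, 48, 42] -> max=57
step 8: append 48 -> window=[30, 57, 48, 42, 48] -> max=57
step 9: append 14 -> window=[57, 48, 42, 48, 14] -> max=57
step 10: append 10 -> window=[48, 42, 48, 14, 10] -> max=48
step 11: append 15 -> window=[42, 48, 14, 10, 15] -> max=48
step 12: append 7 -> window=[48, 14, 10, 15, 7] -> max=48
step 13: append 20 -> window=[14, 10, 15, 7, 20] -> max=20
step 14: append 30 -> window=[10, 15, 7, 20, 30] -> max=30
step 15: append 7 -> window=[15, 7, 20, 30, 7] -> max=30
Window #11 max = 30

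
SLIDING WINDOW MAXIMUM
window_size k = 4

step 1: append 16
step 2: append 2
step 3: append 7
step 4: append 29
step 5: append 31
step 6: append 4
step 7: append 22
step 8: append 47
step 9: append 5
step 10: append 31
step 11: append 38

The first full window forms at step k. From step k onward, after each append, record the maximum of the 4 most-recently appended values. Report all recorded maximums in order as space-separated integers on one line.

step 1: append 16 -> window=[16] (not full yet)
step 2: append 2 -> window=[16, 2] (not full yet)
step 3: append 7 -> window=[16, 2, 7] (not full yet)
step 4: append 29 -> window=[16, 2, 7, 29] -> max=29
step 5: append 31 -> window=[2, 7, 29, 31] -> max=31
step 6: append 4 -> window=[7, 29, 31, 4] -> max=31
step 7: append 22 -> window=[29, 31, 4, 22] -> max=31
step 8: append 47 -> window=[31, 4, 22, 47] -> max=47
step 9: append 5 -> window=[4, 22, 47, 5] -> max=47
step 10: append 31 -> window=[22, 47, 5, 31] -> max=47
step 11: append 38 -> window=[47, 5, 31, 38] -> max=47

Answer: 29 31 31 31 47 47 47 47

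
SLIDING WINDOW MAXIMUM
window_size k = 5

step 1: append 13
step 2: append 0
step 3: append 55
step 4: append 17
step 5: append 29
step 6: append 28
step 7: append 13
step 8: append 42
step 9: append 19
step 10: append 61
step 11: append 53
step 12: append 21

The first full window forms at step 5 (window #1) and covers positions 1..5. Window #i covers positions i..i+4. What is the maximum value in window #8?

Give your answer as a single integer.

Answer: 61

Derivation:
step 1: append 13 -> window=[13] (not full yet)
step 2: append 0 -> window=[13, 0] (not full yet)
step 3: append 55 -> window=[13, 0, 55] (not full yet)
step 4: append 17 -> window=[13, 0, 55, 17] (not full yet)
step 5: append 29 -> window=[13, 0, 55, 17, 29] -> max=55
step 6: append 28 -> window=[0, 55, 17, 29, 28] -> max=55
step 7: append 13 -> window=[55, 17, 29, 28, 13] -> max=55
step 8: append 42 -> window=[17, 29, 28, 13, 42] -> max=42
step 9: append 19 -> window=[29, 28, 13, 42, 19] -> max=42
step 10: append 61 -> window=[28, 13, 42, 19, 61] -> max=61
step 11: append 53 -> window=[13, 42, 19, 61, 53] -> max=61
step 12: append 21 -> window=[42, 19, 61, 53, 21] -> max=61
Window #8 max = 61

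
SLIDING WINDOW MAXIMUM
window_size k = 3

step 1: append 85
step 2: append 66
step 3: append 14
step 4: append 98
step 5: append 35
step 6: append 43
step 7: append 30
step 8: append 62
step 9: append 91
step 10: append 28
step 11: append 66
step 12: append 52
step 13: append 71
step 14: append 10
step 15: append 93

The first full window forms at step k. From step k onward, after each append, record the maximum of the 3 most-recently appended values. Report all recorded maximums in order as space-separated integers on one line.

step 1: append 85 -> window=[85] (not full yet)
step 2: append 66 -> window=[85, 66] (not full yet)
step 3: append 14 -> window=[85, 66, 14] -> max=85
step 4: append 98 -> window=[66, 14, 98] -> max=98
step 5: append 35 -> window=[14, 98, 35] -> max=98
step 6: append 43 -> window=[98, 35, 43] -> max=98
step 7: append 30 -> window=[35, 43, 30] -> max=43
step 8: append 62 -> window=[43, 30, 62] -> max=62
step 9: append 91 -> window=[30, 62, 91] -> max=91
step 10: append 28 -> window=[62, 91, 28] -> max=91
step 11: append 66 -> window=[91, 28, 66] -> max=91
step 12: append 52 -> window=[28, 66, 52] -> max=66
step 13: append 71 -> window=[66, 52, 71] -> max=71
step 14: append 10 -> window=[52, 71, 10] -> max=71
step 15: append 93 -> window=[71, 10, 93] -> max=93

Answer: 85 98 98 98 43 62 91 91 91 66 71 71 93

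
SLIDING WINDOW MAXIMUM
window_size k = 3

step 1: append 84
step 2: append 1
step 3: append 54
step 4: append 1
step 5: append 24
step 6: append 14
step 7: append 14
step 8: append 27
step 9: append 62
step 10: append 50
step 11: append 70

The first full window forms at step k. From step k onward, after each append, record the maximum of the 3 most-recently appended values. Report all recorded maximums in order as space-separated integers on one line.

Answer: 84 54 54 24 24 27 62 62 70

Derivation:
step 1: append 84 -> window=[84] (not full yet)
step 2: append 1 -> window=[84, 1] (not full yet)
step 3: append 54 -> window=[84, 1, 54] -> max=84
step 4: append 1 -> window=[1, 54, 1] -> max=54
step 5: append 24 -> window=[54, 1, 24] -> max=54
step 6: append 14 -> window=[1, 24, 14] -> max=24
step 7: append 14 -> window=[24, 14, 14] -> max=24
step 8: append 27 -> window=[14, 14, 27] -> max=27
step 9: append 62 -> window=[14, 27, 62] -> max=62
step 10: append 50 -> window=[27, 62, 50] -> max=62
step 11: append 70 -> window=[62, 50, 70] -> max=70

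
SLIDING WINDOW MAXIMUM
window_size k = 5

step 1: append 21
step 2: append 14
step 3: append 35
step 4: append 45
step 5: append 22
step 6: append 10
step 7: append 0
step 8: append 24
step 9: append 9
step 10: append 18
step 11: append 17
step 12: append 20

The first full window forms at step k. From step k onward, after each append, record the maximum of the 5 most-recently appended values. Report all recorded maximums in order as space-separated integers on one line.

Answer: 45 45 45 45 24 24 24 24

Derivation:
step 1: append 21 -> window=[21] (not full yet)
step 2: append 14 -> window=[21, 14] (not full yet)
step 3: append 35 -> window=[21, 14, 35] (not full yet)
step 4: append 45 -> window=[21, 14, 35, 45] (not full yet)
step 5: append 22 -> window=[21, 14, 35, 45, 22] -> max=45
step 6: append 10 -> window=[14, 35, 45, 22, 10] -> max=45
step 7: append 0 -> window=[35, 45, 22, 10, 0] -> max=45
step 8: append 24 -> window=[45, 22, 10, 0, 24] -> max=45
step 9: append 9 -> window=[22, 10, 0, 24, 9] -> max=24
step 10: append 18 -> window=[10, 0, 24, 9, 18] -> max=24
step 11: append 17 -> window=[0, 24, 9, 18, 17] -> max=24
step 12: append 20 -> window=[24, 9, 18, 17, 20] -> max=24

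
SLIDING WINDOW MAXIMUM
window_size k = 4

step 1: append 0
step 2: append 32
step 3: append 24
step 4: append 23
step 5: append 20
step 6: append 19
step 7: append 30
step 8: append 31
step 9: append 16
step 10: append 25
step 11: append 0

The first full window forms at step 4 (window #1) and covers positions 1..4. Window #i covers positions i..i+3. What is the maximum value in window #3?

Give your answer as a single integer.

Answer: 24

Derivation:
step 1: append 0 -> window=[0] (not full yet)
step 2: append 32 -> window=[0, 32] (not full yet)
step 3: append 24 -> window=[0, 32, 24] (not full yet)
step 4: append 23 -> window=[0, 32, 24, 23] -> max=32
step 5: append 20 -> window=[32, 24, 23, 20] -> max=32
step 6: append 19 -> window=[24, 23, 20, 19] -> max=24
Window #3 max = 24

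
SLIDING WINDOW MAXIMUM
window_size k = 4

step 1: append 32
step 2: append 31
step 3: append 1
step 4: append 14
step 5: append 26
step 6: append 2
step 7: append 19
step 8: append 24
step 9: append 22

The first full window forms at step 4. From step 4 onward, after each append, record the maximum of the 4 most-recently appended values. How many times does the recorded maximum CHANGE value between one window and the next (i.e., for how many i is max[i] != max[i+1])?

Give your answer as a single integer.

step 1: append 32 -> window=[32] (not full yet)
step 2: append 31 -> window=[32, 31] (not full yet)
step 3: append 1 -> window=[32, 31, 1] (not full yet)
step 4: append 14 -> window=[32, 31, 1, 14] -> max=32
step 5: append 26 -> window=[31, 1, 14, 26] -> max=31
step 6: append 2 -> window=[1, 14, 26, 2] -> max=26
step 7: append 19 -> window=[14, 26, 2, 19] -> max=26
step 8: append 24 -> window=[26, 2, 19, 24] -> max=26
step 9: append 22 -> window=[2, 19, 24, 22] -> max=24
Recorded maximums: 32 31 26 26 26 24
Changes between consecutive maximums: 3

Answer: 3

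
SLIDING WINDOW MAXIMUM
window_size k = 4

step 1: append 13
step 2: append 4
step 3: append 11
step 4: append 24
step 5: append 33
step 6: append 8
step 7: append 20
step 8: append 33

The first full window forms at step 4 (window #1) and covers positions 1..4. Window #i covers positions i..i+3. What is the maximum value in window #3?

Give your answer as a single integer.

step 1: append 13 -> window=[13] (not full yet)
step 2: append 4 -> window=[13, 4] (not full yet)
step 3: append 11 -> window=[13, 4, 11] (not full yet)
step 4: append 24 -> window=[13, 4, 11, 24] -> max=24
step 5: append 33 -> window=[4, 11, 24, 33] -> max=33
step 6: append 8 -> window=[11, 24, 33, 8] -> max=33
Window #3 max = 33

Answer: 33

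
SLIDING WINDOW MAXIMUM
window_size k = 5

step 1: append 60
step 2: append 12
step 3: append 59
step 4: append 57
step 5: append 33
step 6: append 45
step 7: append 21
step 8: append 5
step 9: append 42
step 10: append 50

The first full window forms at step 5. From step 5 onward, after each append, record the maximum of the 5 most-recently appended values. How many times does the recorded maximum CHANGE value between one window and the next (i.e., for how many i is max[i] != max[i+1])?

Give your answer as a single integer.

Answer: 4

Derivation:
step 1: append 60 -> window=[60] (not full yet)
step 2: append 12 -> window=[60, 12] (not full yet)
step 3: append 59 -> window=[60, 12, 59] (not full yet)
step 4: append 57 -> window=[60, 12, 59, 57] (not full yet)
step 5: append 33 -> window=[60, 12, 59, 57, 33] -> max=60
step 6: append 45 -> window=[12, 59, 57, 33, 45] -> max=59
step 7: append 21 -> window=[59, 57, 33, 45, 21] -> max=59
step 8: append 5 -> window=[57, 33, 45, 21, 5] -> max=57
step 9: append 42 -> window=[33, 45, 21, 5, 42] -> max=45
step 10: append 50 -> window=[45, 21, 5, 42, 50] -> max=50
Recorded maximums: 60 59 59 57 45 50
Changes between consecutive maximums: 4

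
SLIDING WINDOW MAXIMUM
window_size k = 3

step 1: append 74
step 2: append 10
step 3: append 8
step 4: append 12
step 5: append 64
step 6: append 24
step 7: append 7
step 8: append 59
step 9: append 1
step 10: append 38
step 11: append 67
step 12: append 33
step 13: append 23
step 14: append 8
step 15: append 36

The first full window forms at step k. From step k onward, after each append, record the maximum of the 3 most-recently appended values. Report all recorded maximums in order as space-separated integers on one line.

Answer: 74 12 64 64 64 59 59 59 67 67 67 33 36

Derivation:
step 1: append 74 -> window=[74] (not full yet)
step 2: append 10 -> window=[74, 10] (not full yet)
step 3: append 8 -> window=[74, 10, 8] -> max=74
step 4: append 12 -> window=[10, 8, 12] -> max=12
step 5: append 64 -> window=[8, 12, 64] -> max=64
step 6: append 24 -> window=[12, 64, 24] -> max=64
step 7: append 7 -> window=[64, 24, 7] -> max=64
step 8: append 59 -> window=[24, 7, 59] -> max=59
step 9: append 1 -> window=[7, 59, 1] -> max=59
step 10: append 38 -> window=[59, 1, 38] -> max=59
step 11: append 67 -> window=[1, 38, 67] -> max=67
step 12: append 33 -> window=[38, 67, 33] -> max=67
step 13: append 23 -> window=[67, 33, 23] -> max=67
step 14: append 8 -> window=[33, 23, 8] -> max=33
step 15: append 36 -> window=[23, 8, 36] -> max=36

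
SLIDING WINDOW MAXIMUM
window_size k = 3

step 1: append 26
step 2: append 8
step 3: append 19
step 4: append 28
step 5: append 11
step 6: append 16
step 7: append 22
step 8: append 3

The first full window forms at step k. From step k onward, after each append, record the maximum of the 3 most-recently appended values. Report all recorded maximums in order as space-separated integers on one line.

Answer: 26 28 28 28 22 22

Derivation:
step 1: append 26 -> window=[26] (not full yet)
step 2: append 8 -> window=[26, 8] (not full yet)
step 3: append 19 -> window=[26, 8, 19] -> max=26
step 4: append 28 -> window=[8, 19, 28] -> max=28
step 5: append 11 -> window=[19, 28, 11] -> max=28
step 6: append 16 -> window=[28, 11, 16] -> max=28
step 7: append 22 -> window=[11, 16, 22] -> max=22
step 8: append 3 -> window=[16, 22, 3] -> max=22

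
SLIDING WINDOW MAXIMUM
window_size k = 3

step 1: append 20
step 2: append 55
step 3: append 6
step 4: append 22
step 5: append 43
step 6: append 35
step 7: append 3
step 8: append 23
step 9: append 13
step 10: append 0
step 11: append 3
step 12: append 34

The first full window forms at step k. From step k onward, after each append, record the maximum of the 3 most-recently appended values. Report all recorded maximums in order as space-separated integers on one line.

step 1: append 20 -> window=[20] (not full yet)
step 2: append 55 -> window=[20, 55] (not full yet)
step 3: append 6 -> window=[20, 55, 6] -> max=55
step 4: append 22 -> window=[55, 6, 22] -> max=55
step 5: append 43 -> window=[6, 22, 43] -> max=43
step 6: append 35 -> window=[22, 43, 35] -> max=43
step 7: append 3 -> window=[43, 35, 3] -> max=43
step 8: append 23 -> window=[35, 3, 23] -> max=35
step 9: append 13 -> window=[3, 23, 13] -> max=23
step 10: append 0 -> window=[23, 13, 0] -> max=23
step 11: append 3 -> window=[13, 0, 3] -> max=13
step 12: append 34 -> window=[0, 3, 34] -> max=34

Answer: 55 55 43 43 43 35 23 23 13 34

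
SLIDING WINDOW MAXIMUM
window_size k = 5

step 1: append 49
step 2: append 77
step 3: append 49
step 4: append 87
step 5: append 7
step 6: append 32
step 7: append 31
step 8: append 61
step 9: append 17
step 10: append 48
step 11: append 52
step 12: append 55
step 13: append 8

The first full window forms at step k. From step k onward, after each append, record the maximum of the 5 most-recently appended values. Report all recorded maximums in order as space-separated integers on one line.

step 1: append 49 -> window=[49] (not full yet)
step 2: append 77 -> window=[49, 77] (not full yet)
step 3: append 49 -> window=[49, 77, 49] (not full yet)
step 4: append 87 -> window=[49, 77, 49, 87] (not full yet)
step 5: append 7 -> window=[49, 77, 49, 87, 7] -> max=87
step 6: append 32 -> window=[77, 49, 87, 7, 32] -> max=87
step 7: append 31 -> window=[49, 87, 7, 32, 31] -> max=87
step 8: append 61 -> window=[87, 7, 32, 31, 61] -> max=87
step 9: append 17 -> window=[7, 32, 31, 61, 17] -> max=61
step 10: append 48 -> window=[32, 31, 61, 17, 48] -> max=61
step 11: append 52 -> window=[31, 61, 17, 48, 52] -> max=61
step 12: append 55 -> window=[61, 17, 48, 52, 55] -> max=61
step 13: append 8 -> window=[17, 48, 52, 55, 8] -> max=55

Answer: 87 87 87 87 61 61 61 61 55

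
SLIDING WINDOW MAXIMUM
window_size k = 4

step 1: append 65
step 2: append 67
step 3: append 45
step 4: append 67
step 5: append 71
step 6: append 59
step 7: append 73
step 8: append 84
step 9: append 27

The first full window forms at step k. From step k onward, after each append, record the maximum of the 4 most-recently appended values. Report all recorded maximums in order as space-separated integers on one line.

step 1: append 65 -> window=[65] (not full yet)
step 2: append 67 -> window=[65, 67] (not full yet)
step 3: append 45 -> window=[65, 67, 45] (not full yet)
step 4: append 67 -> window=[65, 67, 45, 67] -> max=67
step 5: append 71 -> window=[67, 45, 67, 71] -> max=71
step 6: append 59 -> window=[45, 67, 71, 59] -> max=71
step 7: append 73 -> window=[67, 71, 59, 73] -> max=73
step 8: append 84 -> window=[71, 59, 73, 84] -> max=84
step 9: append 27 -> window=[59, 73, 84, 27] -> max=84

Answer: 67 71 71 73 84 84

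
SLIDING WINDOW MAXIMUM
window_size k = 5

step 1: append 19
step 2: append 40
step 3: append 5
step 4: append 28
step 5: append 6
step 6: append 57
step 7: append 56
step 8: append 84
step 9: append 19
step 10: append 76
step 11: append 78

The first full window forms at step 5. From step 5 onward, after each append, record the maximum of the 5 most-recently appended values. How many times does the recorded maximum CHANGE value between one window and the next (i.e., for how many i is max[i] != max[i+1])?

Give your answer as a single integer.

step 1: append 19 -> window=[19] (not full yet)
step 2: append 40 -> window=[19, 40] (not full yet)
step 3: append 5 -> window=[19, 40, 5] (not full yet)
step 4: append 28 -> window=[19, 40, 5, 28] (not full yet)
step 5: append 6 -> window=[19, 40, 5, 28, 6] -> max=40
step 6: append 57 -> window=[40, 5, 28, 6, 57] -> max=57
step 7: append 56 -> window=[5, 28, 6, 57, 56] -> max=57
step 8: append 84 -> window=[28, 6, 57, 56, 84] -> max=84
step 9: append 19 -> window=[6, 57, 56, 84, 19] -> max=84
step 10: append 76 -> window=[57, 56, 84, 19, 76] -> max=84
step 11: append 78 -> window=[56, 84, 19, 76, 78] -> max=84
Recorded maximums: 40 57 57 84 84 84 84
Changes between consecutive maximums: 2

Answer: 2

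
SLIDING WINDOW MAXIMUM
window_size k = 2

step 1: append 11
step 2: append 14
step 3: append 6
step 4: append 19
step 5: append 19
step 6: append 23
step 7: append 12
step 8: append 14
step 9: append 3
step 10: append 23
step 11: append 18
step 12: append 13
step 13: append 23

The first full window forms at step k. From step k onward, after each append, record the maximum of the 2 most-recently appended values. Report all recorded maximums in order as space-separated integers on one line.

Answer: 14 14 19 19 23 23 14 14 23 23 18 23

Derivation:
step 1: append 11 -> window=[11] (not full yet)
step 2: append 14 -> window=[11, 14] -> max=14
step 3: append 6 -> window=[14, 6] -> max=14
step 4: append 19 -> window=[6, 19] -> max=19
step 5: append 19 -> window=[19, 19] -> max=19
step 6: append 23 -> window=[19, 23] -> max=23
step 7: append 12 -> window=[23, 12] -> max=23
step 8: append 14 -> window=[12, 14] -> max=14
step 9: append 3 -> window=[14, 3] -> max=14
step 10: append 23 -> window=[3, 23] -> max=23
step 11: append 18 -> window=[23, 18] -> max=23
step 12: append 13 -> window=[18, 13] -> max=18
step 13: append 23 -> window=[13, 23] -> max=23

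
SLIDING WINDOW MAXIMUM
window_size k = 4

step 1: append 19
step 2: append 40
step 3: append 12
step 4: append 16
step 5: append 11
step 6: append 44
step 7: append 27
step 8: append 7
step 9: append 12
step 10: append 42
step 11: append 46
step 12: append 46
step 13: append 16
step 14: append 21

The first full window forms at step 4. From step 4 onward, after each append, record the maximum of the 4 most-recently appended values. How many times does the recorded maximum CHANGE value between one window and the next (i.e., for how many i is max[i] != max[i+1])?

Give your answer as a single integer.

step 1: append 19 -> window=[19] (not full yet)
step 2: append 40 -> window=[19, 40] (not full yet)
step 3: append 12 -> window=[19, 40, 12] (not full yet)
step 4: append 16 -> window=[19, 40, 12, 16] -> max=40
step 5: append 11 -> window=[40, 12, 16, 11] -> max=40
step 6: append 44 -> window=[12, 16, 11, 44] -> max=44
step 7: append 27 -> window=[16, 11, 44, 27] -> max=44
step 8: append 7 -> window=[11, 44, 27, 7] -> max=44
step 9: append 12 -> window=[44, 27, 7, 12] -> max=44
step 10: append 42 -> window=[27, 7, 12, 42] -> max=42
step 11: append 46 -> window=[7, 12, 42, 46] -> max=46
step 12: append 46 -> window=[12, 42, 46, 46] -> max=46
step 13: append 16 -> window=[42, 46, 46, 16] -> max=46
step 14: append 21 -> window=[46, 46, 16, 21] -> max=46
Recorded maximums: 40 40 44 44 44 44 42 46 46 46 46
Changes between consecutive maximums: 3

Answer: 3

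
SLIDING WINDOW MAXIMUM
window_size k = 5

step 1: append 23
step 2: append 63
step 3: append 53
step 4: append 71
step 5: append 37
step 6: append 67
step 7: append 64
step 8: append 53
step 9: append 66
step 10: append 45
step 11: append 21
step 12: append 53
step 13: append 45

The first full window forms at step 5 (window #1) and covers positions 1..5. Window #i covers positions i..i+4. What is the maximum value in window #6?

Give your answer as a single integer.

step 1: append 23 -> window=[23] (not full yet)
step 2: append 63 -> window=[23, 63] (not full yet)
step 3: append 53 -> window=[23, 63, 53] (not full yet)
step 4: append 71 -> window=[23, 63, 53, 71] (not full yet)
step 5: append 37 -> window=[23, 63, 53, 71, 37] -> max=71
step 6: append 67 -> window=[63, 53, 71, 37, 67] -> max=71
step 7: append 64 -> window=[53, 71, 37, 67, 64] -> max=71
step 8: append 53 -> window=[71, 37, 67, 64, 53] -> max=71
step 9: append 66 -> window=[37, 67, 64, 53, 66] -> max=67
step 10: append 45 -> window=[67, 64, 53, 66, 45] -> max=67
Window #6 max = 67

Answer: 67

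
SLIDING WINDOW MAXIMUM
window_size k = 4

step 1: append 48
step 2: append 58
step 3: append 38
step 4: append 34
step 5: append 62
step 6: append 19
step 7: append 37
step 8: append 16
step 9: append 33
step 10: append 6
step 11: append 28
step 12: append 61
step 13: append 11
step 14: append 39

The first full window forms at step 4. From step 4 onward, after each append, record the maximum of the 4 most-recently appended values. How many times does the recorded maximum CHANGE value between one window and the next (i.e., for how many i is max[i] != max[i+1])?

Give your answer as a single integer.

Answer: 4

Derivation:
step 1: append 48 -> window=[48] (not full yet)
step 2: append 58 -> window=[48, 58] (not full yet)
step 3: append 38 -> window=[48, 58, 38] (not full yet)
step 4: append 34 -> window=[48, 58, 38, 34] -> max=58
step 5: append 62 -> window=[58, 38, 34, 62] -> max=62
step 6: append 19 -> window=[38, 34, 62, 19] -> max=62
step 7: append 37 -> window=[34, 62, 19, 37] -> max=62
step 8: append 16 -> window=[62, 19, 37, 16] -> max=62
step 9: append 33 -> window=[19, 37, 16, 33] -> max=37
step 10: append 6 -> window=[37, 16, 33, 6] -> max=37
step 11: append 28 -> window=[16, 33, 6, 28] -> max=33
step 12: append 61 -> window=[33, 6, 28, 61] -> max=61
step 13: append 11 -> window=[6, 28, 61, 11] -> max=61
step 14: append 39 -> window=[28, 61, 11, 39] -> max=61
Recorded maximums: 58 62 62 62 62 37 37 33 61 61 61
Changes between consecutive maximums: 4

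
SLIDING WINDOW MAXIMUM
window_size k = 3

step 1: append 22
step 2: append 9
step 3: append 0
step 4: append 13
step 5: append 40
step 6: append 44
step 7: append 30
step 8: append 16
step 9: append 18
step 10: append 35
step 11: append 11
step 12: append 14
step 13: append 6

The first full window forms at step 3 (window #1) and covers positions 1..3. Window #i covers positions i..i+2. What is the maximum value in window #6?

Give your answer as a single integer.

Answer: 44

Derivation:
step 1: append 22 -> window=[22] (not full yet)
step 2: append 9 -> window=[22, 9] (not full yet)
step 3: append 0 -> window=[22, 9, 0] -> max=22
step 4: append 13 -> window=[9, 0, 13] -> max=13
step 5: append 40 -> window=[0, 13, 40] -> max=40
step 6: append 44 -> window=[13, 40, 44] -> max=44
step 7: append 30 -> window=[40, 44, 30] -> max=44
step 8: append 16 -> window=[44, 30, 16] -> max=44
Window #6 max = 44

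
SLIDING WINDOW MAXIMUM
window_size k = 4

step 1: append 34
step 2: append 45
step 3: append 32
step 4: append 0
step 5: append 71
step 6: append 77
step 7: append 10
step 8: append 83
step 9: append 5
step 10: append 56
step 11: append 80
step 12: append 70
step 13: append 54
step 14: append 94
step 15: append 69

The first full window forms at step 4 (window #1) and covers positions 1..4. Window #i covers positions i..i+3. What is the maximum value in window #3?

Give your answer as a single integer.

step 1: append 34 -> window=[34] (not full yet)
step 2: append 45 -> window=[34, 45] (not full yet)
step 3: append 32 -> window=[34, 45, 32] (not full yet)
step 4: append 0 -> window=[34, 45, 32, 0] -> max=45
step 5: append 71 -> window=[45, 32, 0, 71] -> max=71
step 6: append 77 -> window=[32, 0, 71, 77] -> max=77
Window #3 max = 77

Answer: 77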